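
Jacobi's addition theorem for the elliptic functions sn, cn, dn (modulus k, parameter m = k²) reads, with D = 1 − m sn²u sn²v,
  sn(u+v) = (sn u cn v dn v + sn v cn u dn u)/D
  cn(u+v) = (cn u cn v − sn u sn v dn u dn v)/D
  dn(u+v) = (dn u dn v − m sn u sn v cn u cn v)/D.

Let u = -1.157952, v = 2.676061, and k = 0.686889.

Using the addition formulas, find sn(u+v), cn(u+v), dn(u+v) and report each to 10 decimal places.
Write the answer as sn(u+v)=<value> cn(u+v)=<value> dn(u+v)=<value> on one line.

sn(u+v)=0.9738793097 cn(u+v)=0.2270662681 dn(u+v)=0.7433101177

sn u = -0.8747761674662834, cn u = 0.4845272508672768, dn u = 0.7993436580273058
sn v = 0.7981445110801956, cn v = -0.6024660483650141, dn v = 0.8363232252795336
m = k² = 0.471816498321
D = 1 − m·sn²u·sn²v = 0.7699988164832931
sn(u+v) = (sn u·cn v·dn v + sn v·cn u·dn u)/D = 0.74988591587647/0.7699988164832931 = 0.9738793097128619
cn(u+v) = (cn u·cn v − sn u·sn v·dn u·dn v)/D = 0.1748407577076344/0.7699988164832931 = 0.2270662681095536
dn(u+v) = (dn u·dn v − m·sn u·sn v·cn u·cn v)/D = 0.5723479108871162/0.7699988164832931 = 0.7433101176715051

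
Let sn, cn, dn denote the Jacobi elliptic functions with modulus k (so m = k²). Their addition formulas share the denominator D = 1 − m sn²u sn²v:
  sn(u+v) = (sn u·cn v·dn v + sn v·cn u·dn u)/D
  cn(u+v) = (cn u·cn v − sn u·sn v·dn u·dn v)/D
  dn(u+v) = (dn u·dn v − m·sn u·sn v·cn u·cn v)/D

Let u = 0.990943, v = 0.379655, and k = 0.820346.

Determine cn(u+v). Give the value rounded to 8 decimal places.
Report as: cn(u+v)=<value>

sn u = 0.7847146001801831, cn u = 0.6198572386155181, dn u = 0.7652463998390264
sn v = 0.3650785726982793, cn v = 0.9309767106413496, dn v = 0.9540992047905351
m = k² = 0.672967559716
D = 1 − m·sn²u·sn²v = 0.9447680618151295
cn(u+v) = (cn u·cn v − sn u·sn v·dn u·dn v)/D = 0.367905779044/0.9447680618151295 = 0.3894138613631407

cn(u+v)=0.38941386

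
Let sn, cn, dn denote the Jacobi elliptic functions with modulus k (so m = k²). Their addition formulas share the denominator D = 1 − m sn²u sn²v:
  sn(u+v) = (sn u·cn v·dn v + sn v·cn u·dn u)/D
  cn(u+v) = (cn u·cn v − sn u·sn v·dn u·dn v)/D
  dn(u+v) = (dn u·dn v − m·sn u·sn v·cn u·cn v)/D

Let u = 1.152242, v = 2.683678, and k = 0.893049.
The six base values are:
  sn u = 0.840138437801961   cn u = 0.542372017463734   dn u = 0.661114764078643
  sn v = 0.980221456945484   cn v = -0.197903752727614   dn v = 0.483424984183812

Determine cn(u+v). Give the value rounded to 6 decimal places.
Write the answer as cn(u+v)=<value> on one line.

m = k² = 0.797536516401
D = 1 − m·sn²u·sn²v = 0.4591202817754386
cn(u+v) = (cn u·cn v − sn u·sn v·dn u·dn v)/D = -0.3705345017225327/0.4591202817754386 = -0.8070532198875188

cn(u+v)=-0.807053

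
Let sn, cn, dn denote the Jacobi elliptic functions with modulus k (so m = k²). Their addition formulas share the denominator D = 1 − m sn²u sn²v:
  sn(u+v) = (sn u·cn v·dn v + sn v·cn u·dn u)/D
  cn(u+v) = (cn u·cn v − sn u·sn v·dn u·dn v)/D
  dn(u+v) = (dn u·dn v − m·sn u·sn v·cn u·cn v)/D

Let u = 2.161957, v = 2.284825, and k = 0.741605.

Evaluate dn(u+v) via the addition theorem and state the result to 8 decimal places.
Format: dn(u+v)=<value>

sn u = 0.9842740544940085, cn u = -0.1766481974148775, dn u = 0.6835084921443513
sn v = 0.9657725960969819, cn v = -0.2593902323297773, dn v = 0.6978727341535117
m = k² = 0.549977976025
D = 1 − m·sn²u·sn²v = 0.503033483176527
dn(u+v) = (dn u·dn v − m·sn u·sn v·cn u·cn v)/D = 0.4530467821015727/0.503033483176527 = 0.9006294754788467

dn(u+v)=0.90062948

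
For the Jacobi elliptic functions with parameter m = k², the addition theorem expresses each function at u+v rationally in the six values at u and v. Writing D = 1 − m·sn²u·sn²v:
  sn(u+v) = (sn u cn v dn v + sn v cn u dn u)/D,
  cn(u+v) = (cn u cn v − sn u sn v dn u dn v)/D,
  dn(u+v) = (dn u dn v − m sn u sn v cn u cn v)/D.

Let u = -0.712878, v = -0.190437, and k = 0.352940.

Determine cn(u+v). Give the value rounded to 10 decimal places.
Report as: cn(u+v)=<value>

sn u = -0.6488696997014462, cn u = 0.7608995418643351, dn u = 0.973423582498435
sn v = -0.1891482660703099, cn v = 0.9819485391010036, dn v = 0.9977691972100012
m = k² = 0.1245666436
D = 1 − m·sn²u·sn²v = 0.9981236170399773
cn(u+v) = (cn u·cn v − sn u·sn v·dn u·dn v)/D = 0.6279599229457636/0.9981236170399773 = 0.6291404313305736

cn(u+v)=0.6291404313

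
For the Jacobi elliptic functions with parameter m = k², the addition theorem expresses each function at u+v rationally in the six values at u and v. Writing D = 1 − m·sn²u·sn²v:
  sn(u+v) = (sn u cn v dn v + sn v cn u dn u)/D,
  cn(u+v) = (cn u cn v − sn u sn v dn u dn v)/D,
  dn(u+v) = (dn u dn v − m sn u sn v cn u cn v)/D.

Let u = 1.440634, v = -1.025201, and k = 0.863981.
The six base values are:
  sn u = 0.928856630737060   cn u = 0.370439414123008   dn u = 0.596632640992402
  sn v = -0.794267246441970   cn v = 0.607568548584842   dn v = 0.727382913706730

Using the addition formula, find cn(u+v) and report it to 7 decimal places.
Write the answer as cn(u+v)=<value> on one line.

m = k² = 0.746463168361
D = 1 − m·sn²u·sn²v = 0.5937072594028668
cn(u+v) = (cn u·cn v − sn u·sn v·dn u·dn v)/D = 0.5452408817443325/0.5937072594028668 = 0.9183665402587796

cn(u+v)=0.9183665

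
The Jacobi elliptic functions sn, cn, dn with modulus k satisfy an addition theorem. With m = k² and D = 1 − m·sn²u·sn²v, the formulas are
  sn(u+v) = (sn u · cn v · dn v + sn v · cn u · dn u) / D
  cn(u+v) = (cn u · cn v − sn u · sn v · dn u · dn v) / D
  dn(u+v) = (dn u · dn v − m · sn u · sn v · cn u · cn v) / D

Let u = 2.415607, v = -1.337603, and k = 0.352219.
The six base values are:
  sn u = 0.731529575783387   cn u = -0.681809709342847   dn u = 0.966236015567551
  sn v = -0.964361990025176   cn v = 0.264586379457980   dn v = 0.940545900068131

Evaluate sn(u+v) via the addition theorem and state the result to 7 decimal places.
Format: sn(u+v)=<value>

sn(u+v)=0.8711410

m = k² = 0.124058223961
D = 1 − m·sn²u·sn²v = 0.9382595902893432
sn(u+v) = (sn u·cn v·dn v + sn v·cn u·dn u)/D = 0.8173564211964827/0.9382595902893432 = 0.8711410249954642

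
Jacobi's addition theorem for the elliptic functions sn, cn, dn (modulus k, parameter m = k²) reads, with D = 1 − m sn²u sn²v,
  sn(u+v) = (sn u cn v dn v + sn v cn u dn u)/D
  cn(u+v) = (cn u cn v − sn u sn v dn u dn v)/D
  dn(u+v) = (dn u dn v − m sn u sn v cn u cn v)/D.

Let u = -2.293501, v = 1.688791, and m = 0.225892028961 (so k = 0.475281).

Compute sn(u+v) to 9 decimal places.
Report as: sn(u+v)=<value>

sn u = -0.8506941111974351, cn u = -0.5256610401903549, dn u = 0.9146181444327815
sn v = 0.9999024881225997, cn v = -0.01396475013146808, dn v = 0.8798590928113195
m = k² = 0.225892028961
D = 1 − m·sn²u·sn²v = 0.8365582298162739
sn(u+v) = (sn u·cn v·dn v + sn v·cn u·dn u)/D = -0.470279754426811/0.8365582298162739 = -0.5621602151114986

sn(u+v)=-0.562160215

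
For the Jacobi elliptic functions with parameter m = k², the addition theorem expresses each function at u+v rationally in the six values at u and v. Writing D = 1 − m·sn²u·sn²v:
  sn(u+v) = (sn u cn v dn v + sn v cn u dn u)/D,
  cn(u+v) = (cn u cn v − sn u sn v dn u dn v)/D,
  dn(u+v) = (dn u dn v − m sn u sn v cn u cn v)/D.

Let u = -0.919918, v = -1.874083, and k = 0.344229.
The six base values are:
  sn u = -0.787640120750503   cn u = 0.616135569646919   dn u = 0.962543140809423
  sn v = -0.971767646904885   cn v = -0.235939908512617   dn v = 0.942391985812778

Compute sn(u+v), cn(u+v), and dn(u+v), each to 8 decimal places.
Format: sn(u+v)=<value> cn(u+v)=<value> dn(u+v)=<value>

m = k² = 0.118493604441
D = 1 − m·sn²u·sn²v = 0.9305814652503777
sn(u+v) = (sn u·cn v·dn v + sn v·cn u·dn u)/D = -0.4011835596711986/0.9305814652503777 = -0.4311106277656821
cn(u+v) = (cn u·cn v − sn u·sn v·dn u·dn v)/D = -0.8396627983405516/0.9305814652503777 = -0.902299078259243
dn(u+v) = (dn u·dn v − m·sn u·sn v·cn u·cn v)/D = 0.9202774176129341/0.9305814652503777 = 0.9889273018835903

sn(u+v)=-0.43111063 cn(u+v)=-0.90229908 dn(u+v)=0.98892730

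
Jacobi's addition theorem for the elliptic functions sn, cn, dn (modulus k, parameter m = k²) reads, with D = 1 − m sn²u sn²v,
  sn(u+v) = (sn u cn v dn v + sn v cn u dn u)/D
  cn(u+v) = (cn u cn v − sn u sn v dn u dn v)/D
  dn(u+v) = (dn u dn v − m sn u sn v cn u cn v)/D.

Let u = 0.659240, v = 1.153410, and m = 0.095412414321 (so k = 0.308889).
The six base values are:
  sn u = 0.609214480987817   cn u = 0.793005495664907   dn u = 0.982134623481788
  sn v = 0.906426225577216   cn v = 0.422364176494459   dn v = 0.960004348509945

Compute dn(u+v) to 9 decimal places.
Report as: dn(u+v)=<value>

m = k² = 0.095412414321
D = 1 − m·sn²u·sn²v = 0.9709055436721018
dn(u+v) = (dn u·dn v − m·sn u·sn v·cn u·cn v)/D = 0.9252065112802358/0.9709055436721018 = 0.9529315362449927

dn(u+v)=0.952931536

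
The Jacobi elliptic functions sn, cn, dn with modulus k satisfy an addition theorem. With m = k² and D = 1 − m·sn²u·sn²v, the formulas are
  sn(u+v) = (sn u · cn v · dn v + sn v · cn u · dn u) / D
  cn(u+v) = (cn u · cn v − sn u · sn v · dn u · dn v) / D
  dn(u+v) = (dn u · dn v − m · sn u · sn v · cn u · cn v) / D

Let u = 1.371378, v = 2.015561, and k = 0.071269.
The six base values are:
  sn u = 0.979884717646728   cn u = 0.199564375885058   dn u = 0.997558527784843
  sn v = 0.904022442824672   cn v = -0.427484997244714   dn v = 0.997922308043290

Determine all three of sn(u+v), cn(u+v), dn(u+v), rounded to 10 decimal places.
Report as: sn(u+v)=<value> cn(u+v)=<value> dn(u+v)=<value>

sn(u+v)=-0.2389980786 cn(u+v)=-0.9710200402 dn(u+v)=0.9998549253

m = k² = 0.005079270361
D = 1 − m·sn²u·sn²v = 0.9960142530405968
sn(u+v) = (sn u·cn v·dn v + sn v·cn u·dn u)/D = -0.2380454927784286/0.9960142530405968 = -0.2389980786436858
cn(u+v) = (cn u·cn v − sn u·sn v·dn u·dn v)/D = -0.9671497999937203/0.9960142530405968 = -0.9710200401663328
dn(u+v) = (dn u·dn v − m·sn u·sn v·cn u·cn v)/D = 0.9958697565795439/0.9960142530405968 = 0.9998549253079342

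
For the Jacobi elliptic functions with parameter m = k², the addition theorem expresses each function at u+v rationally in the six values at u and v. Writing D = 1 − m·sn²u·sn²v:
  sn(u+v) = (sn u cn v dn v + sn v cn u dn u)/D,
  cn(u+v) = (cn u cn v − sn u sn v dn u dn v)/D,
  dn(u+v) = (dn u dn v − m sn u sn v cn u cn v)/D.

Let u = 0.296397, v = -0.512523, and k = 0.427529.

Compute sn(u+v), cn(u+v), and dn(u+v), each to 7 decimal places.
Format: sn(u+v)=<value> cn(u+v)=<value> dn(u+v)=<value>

sn u = 0.2913312579096909, cn u = 0.9566222337813172, dn u = 0.9922130111311522
sn v = -0.4869891670239082, cn v = 0.8734080095816388, dn v = 0.9780858503723256
m = k² = 0.182781045841
D = 1 − m·sn²u·sn²v = 0.9963208802213619
sn(u+v) = (sn u·cn v·dn v + sn v·cn u·dn u)/D = -0.2133620061992829/0.9963208802213619 = -0.2141498892925723
cn(u+v) = (cn u·cn v − sn u·sn v·dn u·dn v)/D = 0.9732070440947735/0.9963208802213619 = 0.9768008112793411
dn(u+v) = (dn u·dn v − m·sn u·sn v·cn u·cn v)/D = 0.9921363271394625/0.9963208802213619 = 0.9957999945951452

sn(u+v)=-0.2141499 cn(u+v)=0.9768008 dn(u+v)=0.9958000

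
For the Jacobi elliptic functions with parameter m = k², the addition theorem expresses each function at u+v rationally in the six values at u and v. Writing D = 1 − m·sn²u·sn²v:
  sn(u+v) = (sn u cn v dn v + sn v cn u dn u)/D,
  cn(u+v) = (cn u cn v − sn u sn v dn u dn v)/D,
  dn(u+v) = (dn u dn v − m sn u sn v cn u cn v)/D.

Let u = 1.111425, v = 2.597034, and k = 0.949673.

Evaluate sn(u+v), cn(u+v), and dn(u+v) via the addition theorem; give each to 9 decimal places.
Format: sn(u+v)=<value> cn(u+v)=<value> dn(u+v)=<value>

sn(u+v)=0.913334614 cn(u+v)=-0.407209876 dn(u+v)=0.497665180

sn u = 0.8145886315235839, cn u = 0.5800391033305728, dn u = 0.6336829918819785
sn v = 0.9999950801986949, cn v = -0.003136810227892051, dn v = 0.3132571901461055
m = k² = 0.901878806929
D = 1 − m·sn²u·sn²v = 0.4015600226555137
sn(u+v) = (sn u·cn v·dn v + sn v·cn u·dn u)/D = 0.3667586681909425/0.4015600226555137 = 0.9133346137535552
cn(u+v) = (cn u·cn v − sn u·sn v·dn u·dn v)/D = -0.1635192071345224/0.4015600226555137 = -0.407209876255039
dn(u+v) = (dn u·dn v − m·sn u·sn v·cn u·cn v)/D = 0.1998424410444157/0.4015600226555137 = 0.4976651802210264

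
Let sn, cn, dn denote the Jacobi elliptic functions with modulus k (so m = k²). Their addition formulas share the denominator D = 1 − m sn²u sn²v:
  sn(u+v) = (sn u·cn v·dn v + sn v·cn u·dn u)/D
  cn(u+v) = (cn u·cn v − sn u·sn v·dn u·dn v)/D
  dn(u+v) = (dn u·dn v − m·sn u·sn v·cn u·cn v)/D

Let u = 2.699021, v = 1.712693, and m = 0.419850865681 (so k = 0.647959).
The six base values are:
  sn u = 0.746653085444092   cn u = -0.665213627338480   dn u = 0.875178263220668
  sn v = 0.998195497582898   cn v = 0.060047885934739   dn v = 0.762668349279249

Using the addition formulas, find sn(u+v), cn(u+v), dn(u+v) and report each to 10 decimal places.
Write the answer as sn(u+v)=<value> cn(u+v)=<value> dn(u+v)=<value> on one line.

sn(u+v)=-0.7132881447 cn(u+v)=-0.7008709030 dn(u+v)=0.8867853664

m = k² = 0.419850865681
D = 1 − m·sn²u·sn²v = 0.7667809647770845
sn(u+v) = (sn u·cn v·dn v + sn v·cn u·dn u)/D = -0.5469357717609212/0.7667809647770845 = -0.713288144704954
cn(u+v) = (cn u·cn v − sn u·sn v·dn u·dn v)/D = -0.5374144671599025/0.7667809647770845 = -0.7008709029652784
dn(u+v) = (dn u·dn v − m·sn u·sn v·cn u·cn v)/D = 0.6799701387966966/0.7667809647770845 = 0.8867853663977885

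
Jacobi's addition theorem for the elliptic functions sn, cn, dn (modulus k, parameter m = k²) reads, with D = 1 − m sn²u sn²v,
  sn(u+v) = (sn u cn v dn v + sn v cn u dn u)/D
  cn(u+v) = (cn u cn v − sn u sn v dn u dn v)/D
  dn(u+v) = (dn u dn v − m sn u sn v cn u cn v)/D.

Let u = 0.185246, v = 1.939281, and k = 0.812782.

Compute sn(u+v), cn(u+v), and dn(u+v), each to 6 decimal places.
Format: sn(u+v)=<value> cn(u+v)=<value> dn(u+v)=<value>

sn(u+v)=0.998180 cn(u+v)=-0.060304 dn(u+v)=0.584626

sn u = 0.1835058065035673, cn u = 0.9830186259575529, dn u = 0.988814549317209
sn v = 0.9988633417891869, cn v = 0.04766575741282123, dn v = 0.5838547361624461
m = k² = 0.660614579524
D = 1 − m·sn²u·sn²v = 0.977804755913051
sn(u+v) = (sn u·cn v·dn v + sn v·cn u·dn u)/D = 0.9760252057839853/0.977804755913051 = 0.9981800557644006
cn(u+v) = (cn u·cn v − sn u·sn v·dn u·dn v)/D = -0.05896556927996501/0.977804755913051 = -0.06030403198939686
dn(u+v) = (dn u·dn v − m·sn u·sn v·cn u·cn v)/D = 0.5716502805105957/0.977804755913051 = 0.5846262017582459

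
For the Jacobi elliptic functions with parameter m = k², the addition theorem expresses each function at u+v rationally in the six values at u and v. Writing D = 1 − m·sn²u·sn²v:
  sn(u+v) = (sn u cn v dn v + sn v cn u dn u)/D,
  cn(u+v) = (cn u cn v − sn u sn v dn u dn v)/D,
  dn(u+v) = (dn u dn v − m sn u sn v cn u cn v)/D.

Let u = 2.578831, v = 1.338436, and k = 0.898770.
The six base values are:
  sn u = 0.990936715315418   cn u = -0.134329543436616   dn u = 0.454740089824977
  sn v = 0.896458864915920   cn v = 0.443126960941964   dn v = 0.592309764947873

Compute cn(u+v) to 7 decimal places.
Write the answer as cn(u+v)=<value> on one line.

cn(u+v)=-0.8241607

m = k² = 0.8077875129
D = 1 − m·sn²u·sn²v = 0.3625447423589048
cn(u+v) = (cn u·cn v − sn u·sn v·dn u·dn v)/D = -0.2987951372528323/0.3625447423589048 = -0.824160723746028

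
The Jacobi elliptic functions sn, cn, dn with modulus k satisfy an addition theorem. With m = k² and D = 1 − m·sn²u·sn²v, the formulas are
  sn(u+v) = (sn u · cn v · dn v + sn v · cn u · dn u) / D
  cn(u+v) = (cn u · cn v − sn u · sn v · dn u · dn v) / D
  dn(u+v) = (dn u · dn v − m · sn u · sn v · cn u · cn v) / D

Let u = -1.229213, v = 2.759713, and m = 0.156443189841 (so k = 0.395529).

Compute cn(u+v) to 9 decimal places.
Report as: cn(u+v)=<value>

cn(u+v)=0.098882550

sn u = -0.9296523157690883, cn u = 0.3684380162051295, dn u = 0.9299427062239117
sn v = 0.4912205429560583, cn v = -0.8710352336030703, dn v = 0.9809437447382556
m = k² = 0.156443189841
D = 1 − m·sn²u·sn²v = 0.9673749778593572
cn(u+v) = (cn u·cn v − sn u·sn v·dn u·dn v)/D = 0.09565650435414578/0.9673749778593572 = 0.09888254972835662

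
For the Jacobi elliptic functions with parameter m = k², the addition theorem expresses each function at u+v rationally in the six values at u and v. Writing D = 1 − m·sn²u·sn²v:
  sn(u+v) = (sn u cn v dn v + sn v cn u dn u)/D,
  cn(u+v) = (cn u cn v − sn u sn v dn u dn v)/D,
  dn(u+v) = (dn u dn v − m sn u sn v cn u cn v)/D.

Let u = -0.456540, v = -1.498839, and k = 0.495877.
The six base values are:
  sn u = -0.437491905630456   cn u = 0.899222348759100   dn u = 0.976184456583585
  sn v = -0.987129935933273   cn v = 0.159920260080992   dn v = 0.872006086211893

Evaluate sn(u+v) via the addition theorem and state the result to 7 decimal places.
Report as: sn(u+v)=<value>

sn(u+v)=-0.9720991

m = k² = 0.245893999129
D = 1 − m·sn²u·sn²v = 0.954139728667718
sn(u+v) = (sn u·cn v·dn v + sn v·cn u·dn u)/D = -0.9275183253609774/0.954139728667718 = -0.9720990516306113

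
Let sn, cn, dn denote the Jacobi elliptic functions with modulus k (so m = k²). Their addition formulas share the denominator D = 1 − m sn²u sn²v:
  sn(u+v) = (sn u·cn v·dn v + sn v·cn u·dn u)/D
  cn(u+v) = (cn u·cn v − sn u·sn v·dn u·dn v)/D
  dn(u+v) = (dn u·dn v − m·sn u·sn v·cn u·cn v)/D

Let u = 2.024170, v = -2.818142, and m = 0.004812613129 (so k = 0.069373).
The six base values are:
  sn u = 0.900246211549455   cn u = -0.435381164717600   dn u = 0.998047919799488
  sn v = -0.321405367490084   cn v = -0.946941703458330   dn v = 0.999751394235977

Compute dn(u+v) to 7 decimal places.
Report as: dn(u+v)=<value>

dn(u+v)=0.9987763

m = k² = 0.004812613129
D = 1 − m·sn²u·sn²v = 0.9995970883668477
dn(u+v) = (dn u·dn v − m·sn u·sn v·cn u·cn v)/D = 0.9983739002757269/0.9995970883668477 = 0.998776318873518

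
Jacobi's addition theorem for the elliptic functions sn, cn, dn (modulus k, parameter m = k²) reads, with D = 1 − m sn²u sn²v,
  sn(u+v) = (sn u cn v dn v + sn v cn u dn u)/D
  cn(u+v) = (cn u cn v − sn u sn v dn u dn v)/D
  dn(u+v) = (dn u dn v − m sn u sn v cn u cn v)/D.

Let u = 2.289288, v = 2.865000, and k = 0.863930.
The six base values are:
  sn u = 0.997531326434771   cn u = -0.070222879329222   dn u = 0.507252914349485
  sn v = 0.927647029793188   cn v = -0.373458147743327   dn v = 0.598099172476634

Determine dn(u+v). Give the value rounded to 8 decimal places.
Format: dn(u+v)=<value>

dn(u+v)=0.79047579

m = k² = 0.7463750449
D = 1 − m·sn²u·sn²v = 0.3608898522331392
dn(u+v) = (dn u·dn v − m·sn u·sn v·cn u·cn v)/D = 0.2852746902639353/0.3608898522331392 = 0.7904757878302558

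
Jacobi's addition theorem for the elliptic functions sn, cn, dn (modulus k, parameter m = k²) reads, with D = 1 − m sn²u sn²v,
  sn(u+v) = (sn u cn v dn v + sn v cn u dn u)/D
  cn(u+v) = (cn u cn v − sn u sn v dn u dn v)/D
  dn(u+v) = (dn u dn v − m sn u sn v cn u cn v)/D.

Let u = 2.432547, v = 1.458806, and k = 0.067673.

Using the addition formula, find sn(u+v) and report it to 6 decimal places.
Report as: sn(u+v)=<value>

sn u = 0.6536536919489673, cn u = -0.7567937968835927, dn u = 0.9990211663218011
sn v = 0.9935619754184228, cn v = 0.1132898980608662, dn v = 0.9977370108691225
m = k² = 0.004579634929
D = 1 − m·sn²u·sn²v = 0.9980684043413586
sn(u+v) = (sn u·cn v·dn v + sn v·cn u·dn u)/D = -0.677300753247614/0.9980684043413586 = -0.6786115563838289

sn(u+v)=-0.678612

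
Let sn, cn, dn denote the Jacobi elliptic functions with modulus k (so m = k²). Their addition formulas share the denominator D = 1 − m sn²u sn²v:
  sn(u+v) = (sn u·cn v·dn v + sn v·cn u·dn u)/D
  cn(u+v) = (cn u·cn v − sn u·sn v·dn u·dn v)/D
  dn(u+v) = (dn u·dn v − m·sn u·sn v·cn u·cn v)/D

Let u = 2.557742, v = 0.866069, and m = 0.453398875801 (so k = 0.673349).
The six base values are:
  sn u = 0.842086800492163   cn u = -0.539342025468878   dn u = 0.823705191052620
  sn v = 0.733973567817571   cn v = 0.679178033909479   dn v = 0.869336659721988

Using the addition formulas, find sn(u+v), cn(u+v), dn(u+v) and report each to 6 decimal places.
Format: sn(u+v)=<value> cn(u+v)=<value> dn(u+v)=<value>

m = k² = 0.453398875801
D = 1 − m·sn²u·sn²v = 0.8267971638331401
sn(u+v) = (sn u·cn v·dn v + sn v·cn u·dn u)/D = 0.1711227482883684/0.8267971638331401 = 0.2069706522637559
cn(u+v) = (cn u·cn v − sn u·sn v·dn u·dn v)/D = -0.8088946502114846/0.8267971638331401 = -0.9783471516294793
dn(u+v) = (dn u·dn v − m·sn u·sn v·cn u·cn v)/D = 0.8187286932297574/0.8267971638331401 = 0.9902412938066015

sn(u+v)=0.206971 cn(u+v)=-0.978347 dn(u+v)=0.990241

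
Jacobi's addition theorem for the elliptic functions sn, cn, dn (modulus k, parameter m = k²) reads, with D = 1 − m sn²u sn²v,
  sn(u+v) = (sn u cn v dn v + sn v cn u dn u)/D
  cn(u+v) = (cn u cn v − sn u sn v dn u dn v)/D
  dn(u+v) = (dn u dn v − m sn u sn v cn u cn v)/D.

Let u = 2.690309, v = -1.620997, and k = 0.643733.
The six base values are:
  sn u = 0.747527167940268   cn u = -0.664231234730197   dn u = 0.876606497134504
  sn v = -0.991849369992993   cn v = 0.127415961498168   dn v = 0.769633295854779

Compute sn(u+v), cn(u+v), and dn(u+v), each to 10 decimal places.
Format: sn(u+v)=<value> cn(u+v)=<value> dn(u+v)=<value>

m = k² = 0.414392175289
D = 1 − m·sn²u·sn²v = 0.7721983044484432
sn(u+v) = (sn u·cn v·dn v + sn v·cn u·dn u)/D = 0.6508287334536331/0.7721983044484432 = 0.8428259032742885
cn(u+v) = (cn u·cn v − sn u·sn v·dn u·dn v)/D = 0.4155865506777021/0.7721983044484432 = 0.5381863030307253
dn(u+v) = (dn u·dn v − m·sn u·sn v·cn u·cn v)/D = 0.6486623126659187/0.7721983044484432 = 0.8400203793884754

sn(u+v)=0.8428259033 cn(u+v)=0.5381863030 dn(u+v)=0.8400203794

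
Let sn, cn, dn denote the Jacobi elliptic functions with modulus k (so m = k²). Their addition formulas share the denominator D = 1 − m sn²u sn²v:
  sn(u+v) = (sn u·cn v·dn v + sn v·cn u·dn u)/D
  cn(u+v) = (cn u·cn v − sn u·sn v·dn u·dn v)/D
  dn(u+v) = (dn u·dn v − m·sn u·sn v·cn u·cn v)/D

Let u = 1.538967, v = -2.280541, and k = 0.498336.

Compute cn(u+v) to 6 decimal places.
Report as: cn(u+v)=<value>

cn(u+v)=0.747493

sn u = 0.9919981011264256, cn u = 0.126252791500093, dn u = 0.8692638801348299
sn v = -0.8659904692486692, cn v = -0.5000605035097951, dn v = 0.9020869966939019
m = k² = 0.248338768896
D = 1 − m·sn²u·sn²v = 0.8167295567411715
cn(u+v) = (cn u·cn v − sn u·sn v·dn u·dn v)/D = 0.6104999825085724/0.8167295567411715 = 0.7474934358253487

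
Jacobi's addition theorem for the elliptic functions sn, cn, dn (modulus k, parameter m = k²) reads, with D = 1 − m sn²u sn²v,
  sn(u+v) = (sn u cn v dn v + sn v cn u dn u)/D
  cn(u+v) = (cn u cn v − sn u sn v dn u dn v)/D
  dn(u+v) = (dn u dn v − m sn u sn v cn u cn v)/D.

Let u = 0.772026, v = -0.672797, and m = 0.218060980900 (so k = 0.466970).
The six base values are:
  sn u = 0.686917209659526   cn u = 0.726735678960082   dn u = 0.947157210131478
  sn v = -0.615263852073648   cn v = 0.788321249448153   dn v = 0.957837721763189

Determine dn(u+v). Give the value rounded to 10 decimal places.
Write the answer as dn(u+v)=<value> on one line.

dn(u+v)=0.9989301510

m = k² = 0.2180609809
D = 1 − m·sn²u·sn²v = 0.961049812203767
dn(u+v) = (dn u·dn v − m·sn u·sn v·cn u·cn v)/D = 0.9600216340511357/0.961049812203767 = 0.998930151029036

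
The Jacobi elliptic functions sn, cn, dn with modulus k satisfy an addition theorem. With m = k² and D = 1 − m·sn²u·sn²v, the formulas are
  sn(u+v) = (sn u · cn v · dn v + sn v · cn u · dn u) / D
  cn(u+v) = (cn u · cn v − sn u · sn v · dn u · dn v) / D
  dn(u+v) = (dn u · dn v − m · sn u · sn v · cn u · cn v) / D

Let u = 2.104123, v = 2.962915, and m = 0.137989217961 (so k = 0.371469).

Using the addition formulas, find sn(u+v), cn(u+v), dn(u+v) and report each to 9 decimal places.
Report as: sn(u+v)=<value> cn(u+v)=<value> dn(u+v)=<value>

sn u = 0.9035868065297893, cn u = -0.4284050455647052, dn u = 0.9419851724230441
sn v = 0.2914863674340355, cn v = -0.9565749827379506, dn v = 0.9941206377282575
m = k² = 0.137989217961
D = 1 − m·sn²u·sn²v = 0.9904275873626103
sn(u+v) = (sn u·cn v·dn v + sn v·cn u·dn u)/D = -0.9768963892683951/0.9904275873626103 = -0.986338023832467
cn(u+v) = (cn u·cn v − sn u·sn v·dn u·dn v)/D = 0.1631571342089989/0.9904275873626103 = 0.1647340363806573
dn(u+v) = (dn u·dn v − m·sn u·sn v·cn u·cn v)/D = 0.9215530536841615/0.9904275873626103 = 0.9304597988209785

sn(u+v)=-0.986338024 cn(u+v)=0.164734036 dn(u+v)=0.930459799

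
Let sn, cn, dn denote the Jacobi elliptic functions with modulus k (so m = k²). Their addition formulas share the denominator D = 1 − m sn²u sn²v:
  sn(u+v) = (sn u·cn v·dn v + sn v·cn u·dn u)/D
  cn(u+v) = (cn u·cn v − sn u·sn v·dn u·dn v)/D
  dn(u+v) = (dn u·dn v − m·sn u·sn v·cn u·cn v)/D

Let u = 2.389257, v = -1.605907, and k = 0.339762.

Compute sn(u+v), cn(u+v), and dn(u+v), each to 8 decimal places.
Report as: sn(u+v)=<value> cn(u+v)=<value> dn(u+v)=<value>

sn(u+v)=0.69985014 cn(u+v)=0.71428970 dn(u+v)=0.97131843

sn u = 0.7441243399602441, cn u = -0.6680411414566704, dn u = 0.9675119799749871
sn v = -0.9999202948246566, cn v = 0.0126255296036212, dn v = 0.9405212303128668
m = k² = 0.115438216644
D = 1 − m·sn²u·sn²v = 0.9360896205892953
sn(u+v) = (sn u·cn v·dn v + sn v·cn u·dn u)/D = 0.6551224539971483/0.9360896205892953 = 0.6998501421100363
cn(u+v) = (cn u·cn v − sn u·sn v·dn u·dn v)/D = 0.6686391762705541/0.9360896205892953 = 0.7142897021437184
dn(u+v) = (dn u·dn v − m·sn u·sn v·cn u·cn v)/D = 0.9092410995754905/0.9360896205892953 = 0.9713184288947645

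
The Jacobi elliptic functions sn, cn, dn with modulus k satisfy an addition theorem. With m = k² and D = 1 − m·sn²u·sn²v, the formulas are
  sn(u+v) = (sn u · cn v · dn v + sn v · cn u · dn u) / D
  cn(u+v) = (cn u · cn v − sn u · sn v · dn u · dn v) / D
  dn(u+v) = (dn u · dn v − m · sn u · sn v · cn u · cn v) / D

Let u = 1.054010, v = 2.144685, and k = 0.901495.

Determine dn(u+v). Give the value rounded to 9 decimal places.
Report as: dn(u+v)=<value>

dn(u+v)=0.577962606

sn u = 0.8007218915431803, cn u = 0.5990362696895, dn u = 0.6920529053978347
sn v = 0.9980917805793146, cn v = 0.06174785453773461, dn v = 0.4363546719611109
m = k² = 0.812693235025
D = 1 − m·sn²u·sn²v = 0.4809239307406068
dn(u+v) = (dn u·dn v − m·sn u·sn v·cn u·cn v)/D = 0.2779560484539838/0.4809239307406068 = 0.5779626063230847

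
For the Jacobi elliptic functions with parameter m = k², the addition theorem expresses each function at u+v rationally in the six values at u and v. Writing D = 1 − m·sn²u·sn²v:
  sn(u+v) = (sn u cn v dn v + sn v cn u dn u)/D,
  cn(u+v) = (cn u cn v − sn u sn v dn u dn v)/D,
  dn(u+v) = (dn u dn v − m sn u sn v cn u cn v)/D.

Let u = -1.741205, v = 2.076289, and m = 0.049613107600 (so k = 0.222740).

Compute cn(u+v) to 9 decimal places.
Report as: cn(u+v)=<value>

cn(u+v)=0.944482654

sn u = -0.9892716514833756, cn u = -0.1460876434588311, dn u = 0.9754207889295213
sn v = 0.8896888146686458, cn v = -0.4565674244331279, dn v = 0.9801678090289711
m = k² = 0.0496131076
D = 1 − m·sn²u·sn²v = 0.9615670412250251
cn(u+v) = (cn u·cn v − sn u·sn v·dn u·dn v)/D = 0.908183391102155/0.9615670412250251 = 0.9444826540072963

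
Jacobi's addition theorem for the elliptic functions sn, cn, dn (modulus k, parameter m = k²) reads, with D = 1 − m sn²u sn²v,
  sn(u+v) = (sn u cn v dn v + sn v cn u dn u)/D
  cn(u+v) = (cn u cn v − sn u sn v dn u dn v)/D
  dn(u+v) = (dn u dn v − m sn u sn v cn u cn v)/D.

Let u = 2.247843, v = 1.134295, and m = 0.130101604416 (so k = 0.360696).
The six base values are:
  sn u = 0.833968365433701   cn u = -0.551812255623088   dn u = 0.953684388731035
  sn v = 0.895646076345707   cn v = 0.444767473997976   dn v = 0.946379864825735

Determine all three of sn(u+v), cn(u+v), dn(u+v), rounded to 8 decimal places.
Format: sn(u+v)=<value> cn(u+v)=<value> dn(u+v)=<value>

m = k² = 0.130101604416
D = 1 − m·sn²u·sn²v = 0.9274136995911488
sn(u+v) = (sn u·cn v·dn v + sn v·cn u·dn u)/D = -0.1203048720623989/0.9274136995911488 = -0.129720826978764
cn(u+v) = (cn u·cn v − sn u·sn v·dn u·dn v)/D = -0.9195775703807653/0.9274136995911488 = -0.9915505569803012
dn(u+v) = (dn u·dn v − m·sn u·sn v·cn u·cn v)/D = 0.9263979574408238/0.9274136995911488 = 0.9989047583071365

sn(u+v)=-0.12972083 cn(u+v)=-0.99155056 dn(u+v)=0.99890476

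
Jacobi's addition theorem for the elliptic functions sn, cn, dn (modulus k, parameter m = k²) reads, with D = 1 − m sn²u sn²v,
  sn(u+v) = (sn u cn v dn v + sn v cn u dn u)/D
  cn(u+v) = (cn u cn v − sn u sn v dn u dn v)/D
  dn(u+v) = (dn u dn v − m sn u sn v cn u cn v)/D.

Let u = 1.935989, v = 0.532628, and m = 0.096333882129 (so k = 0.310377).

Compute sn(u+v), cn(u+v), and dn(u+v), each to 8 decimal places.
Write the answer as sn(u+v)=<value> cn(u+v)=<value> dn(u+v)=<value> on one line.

sn(u+v)=0.67938368 cn(u+v)=-0.73378322 dn(u+v)=0.97751518

sn u = 0.9524492033049267, cn u = -0.3046974156828547, dn u = 0.9553061316205046
sn v = 0.505825240172935, cn v = 0.8626359756026829, dn v = 0.9875991557961048
m = k² = 0.096333882129
D = 1 − m·sn²u·sn²v = 0.9776404169554939
sn(u+v) = (sn u·cn v·dn v + sn v·cn u·dn u)/D = 0.6641929423086426/0.9776404169554939 = 0.679383678077703
cn(u+v) = (cn u·cn v − sn u·sn v·dn u·dn v)/D = -0.7173761358257607/0.9776404169554939 = -0.7337832227310816
dn(u+v) = (dn u·dn v − m·sn u·sn v·cn u·cn v)/D = 0.9556583461702091/0.9776404169554939 = 0.9775151779692783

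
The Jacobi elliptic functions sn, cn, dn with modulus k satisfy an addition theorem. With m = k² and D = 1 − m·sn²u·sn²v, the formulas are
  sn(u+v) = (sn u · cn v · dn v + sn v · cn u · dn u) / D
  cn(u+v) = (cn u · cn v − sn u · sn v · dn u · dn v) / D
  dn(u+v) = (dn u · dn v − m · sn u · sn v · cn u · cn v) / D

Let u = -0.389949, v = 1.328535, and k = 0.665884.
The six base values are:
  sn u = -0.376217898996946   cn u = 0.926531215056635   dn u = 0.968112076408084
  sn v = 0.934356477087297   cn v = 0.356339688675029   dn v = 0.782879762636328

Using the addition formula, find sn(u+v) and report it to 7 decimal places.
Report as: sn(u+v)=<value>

sn(u+v)=0.7756486

m = k² = 0.443401501456
D = 1 − m·sn²u·sn²v = 0.9452100040941437
sn(u+v) = (sn u·cn v·dn v + sn v·cn u·dn u)/D = 0.7331508008407218/0.9452100040941437 = 0.7756485835582622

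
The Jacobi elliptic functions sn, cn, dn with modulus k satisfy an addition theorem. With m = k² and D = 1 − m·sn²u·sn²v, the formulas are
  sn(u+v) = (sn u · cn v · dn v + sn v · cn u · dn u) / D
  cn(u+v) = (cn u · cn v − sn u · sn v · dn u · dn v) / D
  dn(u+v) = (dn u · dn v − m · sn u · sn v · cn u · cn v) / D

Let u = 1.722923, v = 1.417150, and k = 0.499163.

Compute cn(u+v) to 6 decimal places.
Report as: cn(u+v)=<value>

cn(u+v)=-0.973662

sn u = 0.999468515710087, cn u = -0.03259886661029007, dn u = 0.8666608807562994
sn v = 0.9729690807184271, cn v = 0.2309354194703336, dn v = 0.8741421455330136
m = k² = 0.249163700569
D = 1 − m·sn²u·sn²v = 0.7643751522232417
cn(u+v) = (cn u·cn v − sn u·sn v·dn u·dn v)/D = -0.7442430604920112/0.7643751522232417 = -0.9736620275100849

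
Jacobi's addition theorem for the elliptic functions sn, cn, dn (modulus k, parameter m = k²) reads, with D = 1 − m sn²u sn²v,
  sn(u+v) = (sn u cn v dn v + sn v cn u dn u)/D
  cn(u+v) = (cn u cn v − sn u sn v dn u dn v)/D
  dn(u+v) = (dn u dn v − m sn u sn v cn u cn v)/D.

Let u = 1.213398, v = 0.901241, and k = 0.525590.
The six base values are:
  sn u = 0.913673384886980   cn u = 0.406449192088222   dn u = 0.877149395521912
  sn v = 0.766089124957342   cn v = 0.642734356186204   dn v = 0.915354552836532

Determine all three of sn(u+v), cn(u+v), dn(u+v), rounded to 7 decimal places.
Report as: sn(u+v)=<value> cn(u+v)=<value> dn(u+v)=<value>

sn(u+v)=0.9375562 cn(u+v)=-0.3478339 dn(u+v)=0.8701595

m = k² = 0.2762448481
D = 1 − m·sn²u·sn²v = 0.8646573329668947
sn(u+v) = (sn u·cn v·dn v + sn v·cn u·dn u)/D = 0.8106648358436701/0.8646573329668947 = 0.9375561912625429
cn(u+v) = (cn u·cn v − sn u·sn v·dn u·dn v)/D = -0.3007570903237008/0.8646573329668947 = -0.347833851465429
dn(u+v) = (dn u·dn v − m·sn u·sn v·cn u·cn v)/D = 0.7523898001706119/0.8646573329668947 = 0.8701595088414277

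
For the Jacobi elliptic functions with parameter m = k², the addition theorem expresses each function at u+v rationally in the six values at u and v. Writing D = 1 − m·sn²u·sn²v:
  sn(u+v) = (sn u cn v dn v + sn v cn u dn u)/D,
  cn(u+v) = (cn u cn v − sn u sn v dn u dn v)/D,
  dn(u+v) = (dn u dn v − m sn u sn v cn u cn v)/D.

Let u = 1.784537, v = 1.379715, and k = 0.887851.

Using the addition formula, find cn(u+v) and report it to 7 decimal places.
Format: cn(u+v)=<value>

sn u = 0.9778238212021099, cn u = 0.2094291638948696, dn u = 0.4962811594450771
sn v = 0.9093854611011464, cn v = 0.4159544243518218, dn v = 0.5900060950980076
m = k² = 0.788279398201
D = 1 − m·sn²u·sn²v = 0.3766995854366763
cn(u+v) = (cn u·cn v − sn u·sn v·dn u·dn v)/D = -0.1732581895364436/0.3766995854366763 = -0.4599372981406388

cn(u+v)=-0.4599373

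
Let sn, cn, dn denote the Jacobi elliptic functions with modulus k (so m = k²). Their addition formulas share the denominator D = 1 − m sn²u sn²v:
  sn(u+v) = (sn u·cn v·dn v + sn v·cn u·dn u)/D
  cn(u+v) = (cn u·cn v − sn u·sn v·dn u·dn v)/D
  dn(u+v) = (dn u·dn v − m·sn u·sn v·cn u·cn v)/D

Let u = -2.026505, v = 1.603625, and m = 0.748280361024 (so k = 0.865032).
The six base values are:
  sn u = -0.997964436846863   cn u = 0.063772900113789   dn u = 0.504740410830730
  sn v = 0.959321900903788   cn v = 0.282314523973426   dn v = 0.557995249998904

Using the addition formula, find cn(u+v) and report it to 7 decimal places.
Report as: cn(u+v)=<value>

cn(u+v)=0.9155865

m = k² = 0.748280361024
D = 1 − m·sn²u·sn²v = 0.3141593913401617
cn(u+v) = (cn u·cn v − sn u·sn v·dn u·dn v)/D = 0.2876400951114811/0.3141593913401617 = 0.9155864922084527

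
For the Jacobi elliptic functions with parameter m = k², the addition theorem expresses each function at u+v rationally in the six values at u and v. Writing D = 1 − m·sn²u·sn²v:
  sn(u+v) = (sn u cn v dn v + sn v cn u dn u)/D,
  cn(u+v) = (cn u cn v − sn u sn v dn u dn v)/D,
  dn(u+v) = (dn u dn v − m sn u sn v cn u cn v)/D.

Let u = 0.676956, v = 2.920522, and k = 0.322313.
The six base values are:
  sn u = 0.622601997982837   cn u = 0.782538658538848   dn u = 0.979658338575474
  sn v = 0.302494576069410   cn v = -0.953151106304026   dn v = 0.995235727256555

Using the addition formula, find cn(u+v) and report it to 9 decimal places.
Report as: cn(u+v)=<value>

m = k² = 0.103885669969
D = 1 − m·sn²u·sn²v = 0.996315217578953
cn(u+v) = (cn u·cn v − sn u·sn v·dn u·dn v)/D = -0.9295012734175861/0.996315217578953 = -0.9329389504621591

cn(u+v)=-0.932938950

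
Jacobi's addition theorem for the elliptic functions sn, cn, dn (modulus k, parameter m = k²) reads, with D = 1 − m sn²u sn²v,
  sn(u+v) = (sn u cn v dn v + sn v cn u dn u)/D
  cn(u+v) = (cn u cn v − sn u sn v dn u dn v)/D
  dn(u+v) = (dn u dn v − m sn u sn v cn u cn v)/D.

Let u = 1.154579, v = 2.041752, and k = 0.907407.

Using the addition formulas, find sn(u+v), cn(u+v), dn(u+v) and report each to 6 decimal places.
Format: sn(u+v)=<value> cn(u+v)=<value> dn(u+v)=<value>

sn u = 0.8382648598570332, cn u = 0.5452632618551047, dn u = 0.6491652565447814
sn v = 0.9933322207066355, cn v = 0.1152870300858862, dn v = 0.4330776615085268
m = k² = 0.823387463649
D = 1 − m·sn²u·sn²v = 0.4291055539484933
sn(u+v) = (sn u·cn v·dn v + sn v·cn u·dn u)/D = 0.393458885253048/0.4291055539484933 = 0.9169279717602443
cn(u+v) = (cn u·cn v − sn u·sn v·dn u·dn v)/D = -0.1712357499030856/0.4291055539484933 = -0.3990527466434039
dn(u+v) = (dn u·dn v − m·sn u·sn v·cn u·cn v)/D = 0.2380400179473225/0.4291055539484933 = 0.5547353460167404

sn(u+v)=0.916928 cn(u+v)=-0.399053 dn(u+v)=0.554735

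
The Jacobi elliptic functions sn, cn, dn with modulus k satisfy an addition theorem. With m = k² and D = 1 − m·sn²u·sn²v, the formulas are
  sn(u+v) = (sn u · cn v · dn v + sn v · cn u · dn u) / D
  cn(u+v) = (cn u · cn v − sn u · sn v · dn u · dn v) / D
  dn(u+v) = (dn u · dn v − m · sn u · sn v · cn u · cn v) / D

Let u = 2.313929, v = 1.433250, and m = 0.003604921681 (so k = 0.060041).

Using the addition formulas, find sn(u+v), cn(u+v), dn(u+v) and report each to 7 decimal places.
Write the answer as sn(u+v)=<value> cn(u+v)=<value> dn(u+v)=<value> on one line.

sn u = 0.738067030595755, cn u = -0.6747273955810337, dn u = 0.9990176396636175
sn v = 0.990394387488394, cn v = 0.1382713174577033, dn v = 0.9982304346504578
m = k² = 0.003604921681
D = 1 − m·sn²u·sn²v = 0.9980737893191775
sn(u+v) = (sn u·cn v·dn v + sn v·cn u·dn u)/D = -0.5657168567271385/0.9980737893191775 = -0.5668086496019844
cn(u+v) = (cn u·cn v − sn u·sn v·dn u·dn v)/D = -0.8222625656934093/0.9980737893191775 = -0.8238494733483629
dn(u+v) = (dn u·dn v − m·sn u·sn v·cn u·cn v)/D = 0.9974956570280647/0.9980737893191775 = 0.9994207519551162

sn(u+v)=-0.5668086 cn(u+v)=-0.8238495 dn(u+v)=0.9994208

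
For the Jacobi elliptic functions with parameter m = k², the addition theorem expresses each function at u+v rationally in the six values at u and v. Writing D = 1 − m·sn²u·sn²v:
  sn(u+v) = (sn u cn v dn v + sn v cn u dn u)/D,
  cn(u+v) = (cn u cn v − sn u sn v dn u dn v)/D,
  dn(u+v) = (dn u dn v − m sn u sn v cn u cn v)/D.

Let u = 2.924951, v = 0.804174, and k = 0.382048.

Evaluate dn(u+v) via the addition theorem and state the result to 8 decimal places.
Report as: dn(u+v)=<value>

sn u = 0.3342581566525328, cn u = -0.9424815566955413, dn u = 0.9918124976876776
sn v = 0.7125233742150318, cn v = 0.7016483743280716, dn v = 0.9622355686940942
m = k² = 0.145960674304
D = 1 − m·sn²u·sn²v = 0.9917206141948448
dn(u+v) = (dn u·dn v − m·sn u·sn v·cn u·cn v)/D = 0.9773456960490921/0.9917206141948448 = 0.9855050727594048

dn(u+v)=0.98550507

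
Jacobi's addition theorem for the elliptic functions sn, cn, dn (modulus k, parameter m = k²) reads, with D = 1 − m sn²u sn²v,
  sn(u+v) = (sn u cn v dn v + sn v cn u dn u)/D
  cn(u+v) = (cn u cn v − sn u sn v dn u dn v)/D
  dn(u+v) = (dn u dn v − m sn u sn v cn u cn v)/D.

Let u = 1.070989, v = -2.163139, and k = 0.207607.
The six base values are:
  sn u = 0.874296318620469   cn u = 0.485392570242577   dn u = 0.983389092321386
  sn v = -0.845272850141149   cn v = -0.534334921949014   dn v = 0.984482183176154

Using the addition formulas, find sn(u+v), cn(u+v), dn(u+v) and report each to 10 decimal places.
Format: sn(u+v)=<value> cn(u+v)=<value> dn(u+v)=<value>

m = k² = 0.043100666449
D = 1 − m·sn²u·sn²v = 0.9764606143213967
sn(u+v) = (sn u·cn v·dn v + sn v·cn u·dn u)/D = -0.8633915282887279/0.9764606143213967 = -0.8842051749201912
cn(u+v) = (cn u·cn v − sn u·sn v·dn u·dn v)/D = 0.4561034972461559/0.9764606143213967 = 0.4670987140255837
dn(u+v) = (dn u·dn v − m·sn u·sn v·cn u·cn v)/D = 0.9598677815139887/0.9764606143213967 = 0.9830071663269907

sn(u+v)=-0.8842051749 cn(u+v)=0.4670987140 dn(u+v)=0.9830071663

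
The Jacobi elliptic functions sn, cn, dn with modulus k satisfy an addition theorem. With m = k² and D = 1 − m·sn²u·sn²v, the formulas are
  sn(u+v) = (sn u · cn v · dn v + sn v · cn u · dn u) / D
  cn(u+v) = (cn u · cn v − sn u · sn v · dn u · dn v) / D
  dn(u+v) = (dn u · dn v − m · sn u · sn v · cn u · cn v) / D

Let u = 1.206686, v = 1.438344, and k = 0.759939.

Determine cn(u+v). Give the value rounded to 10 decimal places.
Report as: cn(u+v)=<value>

sn u = 0.8822876734202774, cn u = 0.4707105919040211, dn u = 0.7419232551553401
sn v = 0.9479327021655122, cn v = 0.3184707084885364, dn v = 0.6935889124658392
m = k² = 0.577507283721
D = 1 − m·sn²u·sn²v = 0.5960450805782217
cn(u+v) = (cn u·cn v − sn u·sn v·dn u·dn v)/D = -0.2804692559499854/0.5960450805782217 = -0.4705504081635955

cn(u+v)=-0.4705504082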